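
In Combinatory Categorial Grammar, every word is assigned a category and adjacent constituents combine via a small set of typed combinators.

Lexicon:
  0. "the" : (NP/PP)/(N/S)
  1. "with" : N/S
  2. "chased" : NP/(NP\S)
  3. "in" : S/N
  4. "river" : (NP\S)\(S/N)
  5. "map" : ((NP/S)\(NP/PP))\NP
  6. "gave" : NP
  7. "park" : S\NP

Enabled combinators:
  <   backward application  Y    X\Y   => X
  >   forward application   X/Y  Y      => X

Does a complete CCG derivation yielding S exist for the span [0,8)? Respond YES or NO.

(NP/PP)/(N/S) N/S NP/(NP\S) S/N (NP\S)\(S/N) ((NP/S)\(NP/PP))\NP NP S\NP
CKY chart[0,8] = {NP}; S ∉ chart

NO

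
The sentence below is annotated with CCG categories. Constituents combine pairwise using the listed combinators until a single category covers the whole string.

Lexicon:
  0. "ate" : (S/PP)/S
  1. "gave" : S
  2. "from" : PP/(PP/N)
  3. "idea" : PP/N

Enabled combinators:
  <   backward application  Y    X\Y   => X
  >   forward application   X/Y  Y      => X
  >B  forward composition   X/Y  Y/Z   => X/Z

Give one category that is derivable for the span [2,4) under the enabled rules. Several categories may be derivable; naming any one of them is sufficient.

[0,4] S   >
  [0,2] S/PP   >
    [0,1] "ate" : (S/PP)/S
    [1,2] "gave" : S
  [2,4] PP   >
    [2,3] "from" : PP/(PP/N)
    [3,4] "idea" : PP/N

PP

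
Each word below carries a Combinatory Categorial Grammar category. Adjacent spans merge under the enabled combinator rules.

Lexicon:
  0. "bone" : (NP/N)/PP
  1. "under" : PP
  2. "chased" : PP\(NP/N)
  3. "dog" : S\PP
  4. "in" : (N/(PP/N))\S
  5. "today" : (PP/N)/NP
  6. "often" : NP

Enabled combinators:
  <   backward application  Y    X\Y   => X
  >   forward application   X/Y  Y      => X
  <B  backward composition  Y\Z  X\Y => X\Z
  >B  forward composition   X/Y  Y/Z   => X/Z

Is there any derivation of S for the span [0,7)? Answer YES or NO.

NO

(NP/N)/PP PP PP\(NP/N) S\PP (N/(PP/N))\S (PP/N)/NP NP
CKY chart[0,7] = {N}; S ∉ chart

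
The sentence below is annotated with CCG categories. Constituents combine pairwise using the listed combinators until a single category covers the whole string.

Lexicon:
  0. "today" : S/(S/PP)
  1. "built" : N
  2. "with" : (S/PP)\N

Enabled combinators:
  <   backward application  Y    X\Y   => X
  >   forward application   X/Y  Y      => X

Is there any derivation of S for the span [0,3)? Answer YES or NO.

[0,3] S   >
  [0,1] "today" : S/(S/PP)
  [1,3] S/PP   <
    [1,2] "built" : N
    [2,3] "with" : (S/PP)\N

YES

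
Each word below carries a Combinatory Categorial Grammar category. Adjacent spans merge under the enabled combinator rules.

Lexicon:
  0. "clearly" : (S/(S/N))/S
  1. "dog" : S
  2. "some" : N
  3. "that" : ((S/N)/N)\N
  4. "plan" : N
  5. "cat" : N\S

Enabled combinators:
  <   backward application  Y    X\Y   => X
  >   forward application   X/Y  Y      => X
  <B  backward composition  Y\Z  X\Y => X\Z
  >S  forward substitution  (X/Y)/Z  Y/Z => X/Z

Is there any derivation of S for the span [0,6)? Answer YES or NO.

NO

(S/(S/N))/S S N ((S/N)/N)\N N N\S
CKY chart[0,6] = {N}; S ∉ chart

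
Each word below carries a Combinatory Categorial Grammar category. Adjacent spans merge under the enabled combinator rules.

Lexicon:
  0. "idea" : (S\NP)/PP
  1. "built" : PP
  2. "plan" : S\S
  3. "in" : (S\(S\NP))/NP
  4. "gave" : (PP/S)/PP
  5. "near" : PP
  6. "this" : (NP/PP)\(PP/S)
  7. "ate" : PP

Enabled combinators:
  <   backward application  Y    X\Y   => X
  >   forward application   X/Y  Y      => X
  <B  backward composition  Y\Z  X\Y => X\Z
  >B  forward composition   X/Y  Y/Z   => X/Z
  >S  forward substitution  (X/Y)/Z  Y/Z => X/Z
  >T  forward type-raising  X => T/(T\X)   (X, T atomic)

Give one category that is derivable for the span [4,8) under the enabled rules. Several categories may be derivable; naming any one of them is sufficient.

NP

[0,8] S   <
  [0,3] S\NP   <B
    [0,2] S\NP   >
      [0,1] "idea" : (S\NP)/PP
      [1,2] "built" : PP
    [2,3] "plan" : S\S
  [3,8] S\(S\NP)   >
    [3,4] "in" : (S\(S\NP))/NP
    [4,8] NP   >
      [4,7] NP/PP   <
        [4,6] PP/S   >
          [4,5] "gave" : (PP/S)/PP
          [5,6] "near" : PP
        [6,7] "this" : (NP/PP)\(PP/S)
      [7,8] "ate" : PP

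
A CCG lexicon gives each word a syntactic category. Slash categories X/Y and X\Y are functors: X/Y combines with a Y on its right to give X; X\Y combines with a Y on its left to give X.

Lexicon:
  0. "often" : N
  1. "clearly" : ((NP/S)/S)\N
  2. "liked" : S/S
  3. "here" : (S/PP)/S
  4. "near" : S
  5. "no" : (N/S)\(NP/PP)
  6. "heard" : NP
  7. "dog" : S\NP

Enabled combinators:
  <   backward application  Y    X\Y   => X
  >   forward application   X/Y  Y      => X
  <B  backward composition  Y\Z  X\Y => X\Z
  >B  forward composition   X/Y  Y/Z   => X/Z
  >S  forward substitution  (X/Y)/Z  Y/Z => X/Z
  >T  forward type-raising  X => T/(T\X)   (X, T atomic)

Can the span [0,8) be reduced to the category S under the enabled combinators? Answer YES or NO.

N ((NP/S)/S)\N S/S (S/PP)/S S (N/S)\(NP/PP) NP S\NP
CKY chart[0,8] = {N, N/(N\N), N/(S\S), NP/(NP\N), PP/(PP\N), S/(S\N)}; S ∉ chart

NO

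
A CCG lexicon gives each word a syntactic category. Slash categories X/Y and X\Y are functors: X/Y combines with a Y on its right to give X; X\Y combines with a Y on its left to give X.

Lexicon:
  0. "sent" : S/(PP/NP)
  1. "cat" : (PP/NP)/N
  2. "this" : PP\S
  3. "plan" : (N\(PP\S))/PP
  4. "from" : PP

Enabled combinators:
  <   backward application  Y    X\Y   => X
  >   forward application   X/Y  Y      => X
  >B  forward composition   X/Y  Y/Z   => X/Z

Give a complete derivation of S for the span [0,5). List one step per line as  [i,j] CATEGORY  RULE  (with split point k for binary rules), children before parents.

[0,5] S   >
  [0,1] "sent" : S/(PP/NP)
  [1,5] PP/NP   >
    [1,2] "cat" : (PP/NP)/N
    [2,5] N   <
      [2,3] "this" : PP\S
      [3,5] N\(PP\S)   >
        [3,4] "plan" : (N\(PP\S))/PP
        [4,5] "from" : PP

[0,1] S/(PP/NP)  lex  "sent"
[1,2] (PP/NP)/N  lex  "cat"
[2,3] PP\S  lex  "this"
[3,4] (N\(PP\S))/PP  lex  "plan"
[4,5] PP  lex  "from"
[3,5] N\(PP\S)  >  k=4
[2,5] N  <  k=3
[1,5] PP/NP  >  k=2
[0,5] S  >  k=1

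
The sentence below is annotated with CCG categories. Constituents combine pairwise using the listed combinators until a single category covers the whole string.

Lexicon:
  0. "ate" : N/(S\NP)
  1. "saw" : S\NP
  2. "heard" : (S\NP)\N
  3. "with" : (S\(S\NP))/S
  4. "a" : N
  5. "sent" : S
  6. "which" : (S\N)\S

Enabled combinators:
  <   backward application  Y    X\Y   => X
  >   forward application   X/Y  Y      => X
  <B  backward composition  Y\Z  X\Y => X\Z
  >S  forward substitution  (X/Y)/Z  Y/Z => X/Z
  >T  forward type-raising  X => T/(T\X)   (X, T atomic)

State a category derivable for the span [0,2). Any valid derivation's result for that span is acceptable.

N

[0,7] S   <
  [0,3] S\NP   <
    [0,2] N   >
      [0,1] "ate" : N/(S\NP)
      [1,2] "saw" : S\NP
    [2,3] "heard" : (S\NP)\N
  [3,7] S\(S\NP)   >
    [3,4] "with" : (S\(S\NP))/S
    [4,7] S   >
      [4,5] S/(S\N)   >T
        [4,5] "a" : N
      [5,7] S\N   <
        [5,6] "sent" : S
        [6,7] "which" : (S\N)\S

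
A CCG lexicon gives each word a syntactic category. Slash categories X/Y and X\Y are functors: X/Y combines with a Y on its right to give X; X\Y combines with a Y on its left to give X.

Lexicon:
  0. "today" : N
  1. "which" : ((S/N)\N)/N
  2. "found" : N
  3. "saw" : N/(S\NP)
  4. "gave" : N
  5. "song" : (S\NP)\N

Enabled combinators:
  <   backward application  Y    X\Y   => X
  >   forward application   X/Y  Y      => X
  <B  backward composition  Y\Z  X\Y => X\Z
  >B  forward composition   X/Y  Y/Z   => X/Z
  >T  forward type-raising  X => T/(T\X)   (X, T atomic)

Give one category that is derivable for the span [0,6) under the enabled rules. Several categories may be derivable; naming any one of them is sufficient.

S

[0,6] S   >
  [0,3] S/N   <
    [0,1] "today" : N
    [1,3] (S/N)\N   >
      [1,2] "which" : ((S/N)\N)/N
      [2,3] "found" : N
  [3,6] N   >
    [3,4] "saw" : N/(S\NP)
    [4,6] S\NP   <
      [4,5] "gave" : N
      [5,6] "song" : (S\NP)\N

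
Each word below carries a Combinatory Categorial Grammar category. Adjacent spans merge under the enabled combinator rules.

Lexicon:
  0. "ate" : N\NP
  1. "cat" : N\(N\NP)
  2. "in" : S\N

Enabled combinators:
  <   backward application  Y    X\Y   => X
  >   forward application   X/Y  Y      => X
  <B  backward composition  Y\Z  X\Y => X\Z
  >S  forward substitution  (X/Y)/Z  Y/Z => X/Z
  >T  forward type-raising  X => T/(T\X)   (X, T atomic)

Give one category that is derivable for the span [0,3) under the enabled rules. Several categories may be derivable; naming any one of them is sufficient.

[0,3] S   <
  [0,2] N   <
    [0,1] "ate" : N\NP
    [1,2] "cat" : N\(N\NP)
  [2,3] "in" : S\N

S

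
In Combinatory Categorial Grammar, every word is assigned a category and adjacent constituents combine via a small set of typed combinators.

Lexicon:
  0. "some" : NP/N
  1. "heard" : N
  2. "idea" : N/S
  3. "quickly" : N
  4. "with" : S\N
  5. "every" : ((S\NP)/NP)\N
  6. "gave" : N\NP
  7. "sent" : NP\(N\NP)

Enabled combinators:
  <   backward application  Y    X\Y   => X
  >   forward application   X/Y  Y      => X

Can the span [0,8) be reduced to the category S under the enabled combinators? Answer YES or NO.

[0,8] S   <
  [0,2] NP   >
    [0,1] "some" : NP/N
    [1,2] "heard" : N
  [2,8] S\NP   >
    [2,6] (S\NP)/NP   <
      [2,5] N   >
        [2,3] "idea" : N/S
        [3,5] S   <
          [3,4] "quickly" : N
          [4,5] "with" : S\N
      [5,6] "every" : ((S\NP)/NP)\N
    [6,8] NP   <
      [6,7] "gave" : N\NP
      [7,8] "sent" : NP\(N\NP)

YES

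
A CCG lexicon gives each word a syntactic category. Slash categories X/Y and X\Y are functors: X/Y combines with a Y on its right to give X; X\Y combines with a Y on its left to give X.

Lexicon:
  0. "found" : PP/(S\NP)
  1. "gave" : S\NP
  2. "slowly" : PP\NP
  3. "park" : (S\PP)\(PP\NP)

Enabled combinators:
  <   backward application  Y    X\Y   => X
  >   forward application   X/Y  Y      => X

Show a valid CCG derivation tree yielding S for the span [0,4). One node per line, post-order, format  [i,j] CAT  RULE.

[0,1] PP/(S\NP)  lex  "found"
[1,2] S\NP  lex  "gave"
[0,2] PP  >  k=1
[2,3] PP\NP  lex  "slowly"
[3,4] (S\PP)\(PP\NP)  lex  "park"
[2,4] S\PP  <  k=3
[0,4] S  <  k=2

[0,4] S   <
  [0,2] PP   >
    [0,1] "found" : PP/(S\NP)
    [1,2] "gave" : S\NP
  [2,4] S\PP   <
    [2,3] "slowly" : PP\NP
    [3,4] "park" : (S\PP)\(PP\NP)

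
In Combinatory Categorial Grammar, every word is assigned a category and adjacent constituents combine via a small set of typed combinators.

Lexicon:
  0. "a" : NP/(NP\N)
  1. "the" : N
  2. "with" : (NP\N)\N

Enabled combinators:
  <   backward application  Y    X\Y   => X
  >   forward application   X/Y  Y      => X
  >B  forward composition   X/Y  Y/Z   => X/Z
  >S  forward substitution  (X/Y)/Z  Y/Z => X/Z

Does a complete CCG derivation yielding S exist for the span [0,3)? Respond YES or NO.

NO

NP/(NP\N) N (NP\N)\N
CKY chart[0,3] = {NP}; S ∉ chart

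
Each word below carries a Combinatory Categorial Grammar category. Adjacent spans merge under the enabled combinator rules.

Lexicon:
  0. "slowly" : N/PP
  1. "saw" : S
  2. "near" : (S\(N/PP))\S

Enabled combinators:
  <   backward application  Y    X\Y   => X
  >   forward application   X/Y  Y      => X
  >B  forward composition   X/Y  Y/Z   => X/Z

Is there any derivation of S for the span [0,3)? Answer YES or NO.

YES

[0,3] S   <
  [0,1] "slowly" : N/PP
  [1,3] S\(N/PP)   <
    [1,2] "saw" : S
    [2,3] "near" : (S\(N/PP))\S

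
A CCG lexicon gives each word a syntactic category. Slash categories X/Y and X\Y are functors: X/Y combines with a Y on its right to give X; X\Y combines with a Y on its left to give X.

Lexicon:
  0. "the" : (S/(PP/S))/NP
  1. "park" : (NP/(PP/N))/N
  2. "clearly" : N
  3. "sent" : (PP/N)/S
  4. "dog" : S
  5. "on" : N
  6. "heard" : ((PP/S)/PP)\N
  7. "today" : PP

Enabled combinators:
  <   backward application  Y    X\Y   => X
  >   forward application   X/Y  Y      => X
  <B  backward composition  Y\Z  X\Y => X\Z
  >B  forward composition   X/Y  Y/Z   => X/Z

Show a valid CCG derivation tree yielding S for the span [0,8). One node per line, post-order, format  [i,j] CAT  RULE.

[0,8] S   >
  [0,5] S/(PP/S)   >
    [0,1] "the" : (S/(PP/S))/NP
    [1,5] NP   >
      [1,3] NP/(PP/N)   >
        [1,2] "park" : (NP/(PP/N))/N
        [2,3] "clearly" : N
      [3,5] PP/N   >
        [3,4] "sent" : (PP/N)/S
        [4,5] "dog" : S
  [5,8] PP/S   >
    [5,7] (PP/S)/PP   <
      [5,6] "on" : N
      [6,7] "heard" : ((PP/S)/PP)\N
    [7,8] "today" : PP

[0,1] (S/(PP/S))/NP  lex  "the"
[1,2] (NP/(PP/N))/N  lex  "park"
[2,3] N  lex  "clearly"
[1,3] NP/(PP/N)  >  k=2
[3,4] (PP/N)/S  lex  "sent"
[4,5] S  lex  "dog"
[3,5] PP/N  >  k=4
[1,5] NP  >  k=3
[0,5] S/(PP/S)  >  k=1
[5,6] N  lex  "on"
[6,7] ((PP/S)/PP)\N  lex  "heard"
[5,7] (PP/S)/PP  <  k=6
[7,8] PP  lex  "today"
[5,8] PP/S  >  k=7
[0,8] S  >  k=5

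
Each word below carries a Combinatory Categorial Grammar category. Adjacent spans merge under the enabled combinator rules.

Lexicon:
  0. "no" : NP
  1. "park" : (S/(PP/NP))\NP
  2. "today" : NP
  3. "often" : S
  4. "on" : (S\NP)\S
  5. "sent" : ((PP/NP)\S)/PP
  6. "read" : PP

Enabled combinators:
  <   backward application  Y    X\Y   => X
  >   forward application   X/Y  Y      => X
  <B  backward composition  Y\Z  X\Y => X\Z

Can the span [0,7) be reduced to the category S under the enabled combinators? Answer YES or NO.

YES

[0,7] S   >
  [0,2] S/(PP/NP)   <
    [0,1] "no" : NP
    [1,2] "park" : (S/(PP/NP))\NP
  [2,7] PP/NP   <
    [2,5] S   <
      [2,3] "today" : NP
      [3,5] S\NP   <
        [3,4] "often" : S
        [4,5] "on" : (S\NP)\S
    [5,7] (PP/NP)\S   >
      [5,6] "sent" : ((PP/NP)\S)/PP
      [6,7] "read" : PP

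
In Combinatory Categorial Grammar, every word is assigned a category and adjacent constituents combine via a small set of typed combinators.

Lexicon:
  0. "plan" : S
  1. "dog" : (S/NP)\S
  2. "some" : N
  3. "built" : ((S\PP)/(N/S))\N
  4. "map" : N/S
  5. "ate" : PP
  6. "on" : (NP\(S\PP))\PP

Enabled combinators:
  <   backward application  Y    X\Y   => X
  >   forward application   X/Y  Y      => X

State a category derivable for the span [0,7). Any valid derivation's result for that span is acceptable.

S

[0,7] S   >
  [0,2] S/NP   <
    [0,1] "plan" : S
    [1,2] "dog" : (S/NP)\S
  [2,7] NP   <
    [2,5] S\PP   >
      [2,4] (S\PP)/(N/S)   <
        [2,3] "some" : N
        [3,4] "built" : ((S\PP)/(N/S))\N
      [4,5] "map" : N/S
    [5,7] NP\(S\PP)   <
      [5,6] "ate" : PP
      [6,7] "on" : (NP\(S\PP))\PP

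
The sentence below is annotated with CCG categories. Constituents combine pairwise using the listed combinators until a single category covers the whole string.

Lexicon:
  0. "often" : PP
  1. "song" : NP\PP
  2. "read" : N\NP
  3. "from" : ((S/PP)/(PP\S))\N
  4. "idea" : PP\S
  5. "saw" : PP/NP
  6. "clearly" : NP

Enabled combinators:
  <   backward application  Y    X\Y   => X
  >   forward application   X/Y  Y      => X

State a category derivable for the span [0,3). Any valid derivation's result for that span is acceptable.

N

[0,7] S   >
  [0,5] S/PP   >
    [0,4] (S/PP)/(PP\S)   <
      [0,3] N   <
        [0,2] NP   <
          [0,1] "often" : PP
          [1,2] "song" : NP\PP
        [2,3] "read" : N\NP
      [3,4] "from" : ((S/PP)/(PP\S))\N
    [4,5] "idea" : PP\S
  [5,7] PP   >
    [5,6] "saw" : PP/NP
    [6,7] "clearly" : NP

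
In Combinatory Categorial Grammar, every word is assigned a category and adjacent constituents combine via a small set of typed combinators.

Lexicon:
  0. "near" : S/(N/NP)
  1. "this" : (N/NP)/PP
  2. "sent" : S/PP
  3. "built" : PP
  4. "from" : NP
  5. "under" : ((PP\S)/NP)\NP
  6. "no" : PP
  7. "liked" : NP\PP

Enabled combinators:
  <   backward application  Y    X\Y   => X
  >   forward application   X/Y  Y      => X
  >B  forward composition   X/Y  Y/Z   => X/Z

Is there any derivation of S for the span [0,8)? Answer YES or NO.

[0,8] S   >
  [0,2] S/PP   >B
    [0,1] "near" : S/(N/NP)
    [1,2] "this" : (N/NP)/PP
  [2,8] PP   <
    [2,4] S   >
      [2,3] "sent" : S/PP
      [3,4] "built" : PP
    [4,8] PP\S   >
      [4,6] (PP\S)/NP   <
        [4,5] "from" : NP
        [5,6] "under" : ((PP\S)/NP)\NP
      [6,8] NP   <
        [6,7] "no" : PP
        [7,8] "liked" : NP\PP

YES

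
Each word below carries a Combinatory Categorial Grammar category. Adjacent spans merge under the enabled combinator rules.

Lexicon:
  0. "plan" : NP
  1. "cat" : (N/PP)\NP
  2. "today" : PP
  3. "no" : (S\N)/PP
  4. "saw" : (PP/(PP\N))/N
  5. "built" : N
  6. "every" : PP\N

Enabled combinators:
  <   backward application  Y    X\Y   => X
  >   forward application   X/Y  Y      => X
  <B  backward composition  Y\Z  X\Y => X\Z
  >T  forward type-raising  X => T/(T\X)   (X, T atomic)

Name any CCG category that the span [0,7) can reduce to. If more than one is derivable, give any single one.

S

[0,7] S   <
  [0,3] N   >
    [0,2] N/PP   <
      [0,1] "plan" : NP
      [1,2] "cat" : (N/PP)\NP
    [2,3] "today" : PP
  [3,7] S\N   >
    [3,4] "no" : (S\N)/PP
    [4,7] PP   >
      [4,6] PP/(PP\N)   >
        [4,5] "saw" : (PP/(PP\N))/N
        [5,6] "built" : N
      [6,7] "every" : PP\N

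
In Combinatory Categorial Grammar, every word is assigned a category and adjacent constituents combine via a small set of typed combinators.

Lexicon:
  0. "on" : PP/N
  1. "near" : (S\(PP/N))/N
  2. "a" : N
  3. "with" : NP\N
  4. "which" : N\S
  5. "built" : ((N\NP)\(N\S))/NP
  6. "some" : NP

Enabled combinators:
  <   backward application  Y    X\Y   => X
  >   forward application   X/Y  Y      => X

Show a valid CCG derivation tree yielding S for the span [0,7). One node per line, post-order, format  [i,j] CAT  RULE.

[0,7] S   <
  [0,1] "on" : PP/N
  [1,7] S\(PP/N)   >
    [1,2] "near" : (S\(PP/N))/N
    [2,7] N   <
      [2,4] NP   <
        [2,3] "a" : N
        [3,4] "with" : NP\N
      [4,7] N\NP   <
        [4,5] "which" : N\S
        [5,7] (N\NP)\(N\S)   >
          [5,6] "built" : ((N\NP)\(N\S))/NP
          [6,7] "some" : NP

[0,1] PP/N  lex  "on"
[1,2] (S\(PP/N))/N  lex  "near"
[2,3] N  lex  "a"
[3,4] NP\N  lex  "with"
[2,4] NP  <  k=3
[4,5] N\S  lex  "which"
[5,6] ((N\NP)\(N\S))/NP  lex  "built"
[6,7] NP  lex  "some"
[5,7] (N\NP)\(N\S)  >  k=6
[4,7] N\NP  <  k=5
[2,7] N  <  k=4
[1,7] S\(PP/N)  >  k=2
[0,7] S  <  k=1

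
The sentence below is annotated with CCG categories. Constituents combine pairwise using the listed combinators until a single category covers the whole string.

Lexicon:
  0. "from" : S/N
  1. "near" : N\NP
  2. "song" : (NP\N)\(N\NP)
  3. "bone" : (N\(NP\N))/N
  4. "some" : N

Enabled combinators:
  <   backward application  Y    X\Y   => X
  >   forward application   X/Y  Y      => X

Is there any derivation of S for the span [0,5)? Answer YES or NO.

[0,5] S   >
  [0,1] "from" : S/N
  [1,5] N   <
    [1,3] NP\N   <
      [1,2] "near" : N\NP
      [2,3] "song" : (NP\N)\(N\NP)
    [3,5] N\(NP\N)   >
      [3,4] "bone" : (N\(NP\N))/N
      [4,5] "some" : N

YES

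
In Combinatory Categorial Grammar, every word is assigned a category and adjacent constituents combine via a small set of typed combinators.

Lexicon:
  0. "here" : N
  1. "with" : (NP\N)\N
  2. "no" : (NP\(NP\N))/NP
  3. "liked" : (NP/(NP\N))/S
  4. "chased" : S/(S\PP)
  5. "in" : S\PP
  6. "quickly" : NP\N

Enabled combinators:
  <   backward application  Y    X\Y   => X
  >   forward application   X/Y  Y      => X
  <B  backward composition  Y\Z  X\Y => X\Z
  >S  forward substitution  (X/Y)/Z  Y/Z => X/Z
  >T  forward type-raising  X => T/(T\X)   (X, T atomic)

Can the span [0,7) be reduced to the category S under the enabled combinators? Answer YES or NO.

NO

N (NP\N)\N (NP\(NP\N))/NP (NP/(NP\N))/S S/(S\PP) S\PP NP\N
CKY chart[0,7] = {N/(N\NP), NP, NP/(NP\NP), PP/(PP\NP), S/(S\NP)}; S ∉ chart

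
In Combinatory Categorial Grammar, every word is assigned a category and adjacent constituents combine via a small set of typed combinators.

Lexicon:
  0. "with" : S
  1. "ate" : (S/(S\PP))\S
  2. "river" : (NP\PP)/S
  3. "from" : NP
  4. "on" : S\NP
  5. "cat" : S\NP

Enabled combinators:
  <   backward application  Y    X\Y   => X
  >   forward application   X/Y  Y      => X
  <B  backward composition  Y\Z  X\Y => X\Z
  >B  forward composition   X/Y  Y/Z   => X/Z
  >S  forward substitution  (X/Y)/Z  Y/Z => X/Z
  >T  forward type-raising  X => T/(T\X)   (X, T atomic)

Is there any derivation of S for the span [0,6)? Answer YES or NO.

[0,6] S   >
  [0,2] S/(S\PP)   <
    [0,1] "with" : S
    [1,2] "ate" : (S/(S\PP))\S
  [2,6] S\PP   <B
    [2,5] NP\PP   >
      [2,3] "river" : (NP\PP)/S
      [3,5] S   >
        [3,4] S/(S\NP)   >T
          [3,4] "from" : NP
        [4,5] "on" : S\NP
    [5,6] "cat" : S\NP

YES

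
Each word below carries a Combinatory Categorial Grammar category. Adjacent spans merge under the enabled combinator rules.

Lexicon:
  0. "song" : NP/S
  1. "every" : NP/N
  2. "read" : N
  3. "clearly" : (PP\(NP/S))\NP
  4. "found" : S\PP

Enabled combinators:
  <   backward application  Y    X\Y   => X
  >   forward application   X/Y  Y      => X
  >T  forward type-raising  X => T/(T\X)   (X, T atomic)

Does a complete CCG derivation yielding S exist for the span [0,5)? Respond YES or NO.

YES

[0,5] S   <
  [0,4] PP   <
    [0,1] "song" : NP/S
    [1,4] PP\(NP/S)   <
      [1,3] NP   >
        [1,2] "every" : NP/N
        [2,3] "read" : N
      [3,4] "clearly" : (PP\(NP/S))\NP
  [4,5] "found" : S\PP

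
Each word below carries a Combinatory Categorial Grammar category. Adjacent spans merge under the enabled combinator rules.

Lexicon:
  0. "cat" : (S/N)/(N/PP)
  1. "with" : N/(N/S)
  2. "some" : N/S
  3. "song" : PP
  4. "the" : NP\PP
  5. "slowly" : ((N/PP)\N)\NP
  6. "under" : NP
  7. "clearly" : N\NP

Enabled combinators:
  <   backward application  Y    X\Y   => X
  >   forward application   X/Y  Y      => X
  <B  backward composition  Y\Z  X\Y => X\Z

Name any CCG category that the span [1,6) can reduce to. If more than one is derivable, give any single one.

N/PP

[0,8] S   >
  [0,6] S/N   >
    [0,1] "cat" : (S/N)/(N/PP)
    [1,6] N/PP   <
      [1,3] N   >
        [1,2] "with" : N/(N/S)
        [2,3] "some" : N/S
      [3,6] (N/PP)\N   <
        [3,5] NP   <
          [3,4] "song" : PP
          [4,5] "the" : NP\PP
        [5,6] "slowly" : ((N/PP)\N)\NP
  [6,8] N   <
    [6,7] "under" : NP
    [7,8] "clearly" : N\NP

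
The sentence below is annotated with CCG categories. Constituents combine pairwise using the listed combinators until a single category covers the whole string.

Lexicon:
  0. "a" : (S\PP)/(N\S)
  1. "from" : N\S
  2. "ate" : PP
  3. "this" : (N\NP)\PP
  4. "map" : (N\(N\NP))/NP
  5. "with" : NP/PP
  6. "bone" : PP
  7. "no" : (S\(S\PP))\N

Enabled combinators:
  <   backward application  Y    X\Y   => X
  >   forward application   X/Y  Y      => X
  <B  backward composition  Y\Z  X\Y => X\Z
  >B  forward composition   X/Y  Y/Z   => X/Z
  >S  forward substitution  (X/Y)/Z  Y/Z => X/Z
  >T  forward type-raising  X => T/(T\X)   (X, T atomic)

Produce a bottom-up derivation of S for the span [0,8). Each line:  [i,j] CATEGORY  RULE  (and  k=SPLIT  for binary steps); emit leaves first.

[0,1] (S\PP)/(N\S)  lex  "a"
[1,2] N\S  lex  "from"
[0,2] S\PP  >  k=1
[2,3] PP  lex  "ate"
[3,4] (N\NP)\PP  lex  "this"
[2,4] N\NP  <  k=3
[4,5] (N\(N\NP))/NP  lex  "map"
[5,6] NP/PP  lex  "with"
[6,7] PP  lex  "bone"
[5,7] NP  >  k=6
[4,7] N\(N\NP)  >  k=5
[2,7] N  <  k=4
[7,8] (S\(S\PP))\N  lex  "no"
[2,8] S\(S\PP)  <  k=7
[0,8] S  <  k=2

[0,8] S   <
  [0,2] S\PP   >
    [0,1] "a" : (S\PP)/(N\S)
    [1,2] "from" : N\S
  [2,8] S\(S\PP)   <
    [2,7] N   <
      [2,4] N\NP   <
        [2,3] "ate" : PP
        [3,4] "this" : (N\NP)\PP
      [4,7] N\(N\NP)   >
        [4,5] "map" : (N\(N\NP))/NP
        [5,7] NP   >
          [5,6] "with" : NP/PP
          [6,7] "bone" : PP
    [7,8] "no" : (S\(S\PP))\N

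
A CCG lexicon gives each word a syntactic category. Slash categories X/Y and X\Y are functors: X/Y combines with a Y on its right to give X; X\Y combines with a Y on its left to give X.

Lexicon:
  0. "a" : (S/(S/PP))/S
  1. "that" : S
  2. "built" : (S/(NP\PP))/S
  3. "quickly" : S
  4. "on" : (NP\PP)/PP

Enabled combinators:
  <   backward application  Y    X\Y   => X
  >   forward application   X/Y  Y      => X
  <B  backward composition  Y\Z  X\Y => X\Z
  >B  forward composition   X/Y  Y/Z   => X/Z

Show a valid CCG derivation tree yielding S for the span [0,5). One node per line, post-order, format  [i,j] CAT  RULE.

[0,5] S   >
  [0,2] S/(S/PP)   >
    [0,1] "a" : (S/(S/PP))/S
    [1,2] "that" : S
  [2,5] S/PP   >B
    [2,4] S/(NP\PP)   >
      [2,3] "built" : (S/(NP\PP))/S
      [3,4] "quickly" : S
    [4,5] "on" : (NP\PP)/PP

[0,1] (S/(S/PP))/S  lex  "a"
[1,2] S  lex  "that"
[0,2] S/(S/PP)  >  k=1
[2,3] (S/(NP\PP))/S  lex  "built"
[3,4] S  lex  "quickly"
[2,4] S/(NP\PP)  >  k=3
[4,5] (NP\PP)/PP  lex  "on"
[2,5] S/PP  >B  k=4
[0,5] S  >  k=2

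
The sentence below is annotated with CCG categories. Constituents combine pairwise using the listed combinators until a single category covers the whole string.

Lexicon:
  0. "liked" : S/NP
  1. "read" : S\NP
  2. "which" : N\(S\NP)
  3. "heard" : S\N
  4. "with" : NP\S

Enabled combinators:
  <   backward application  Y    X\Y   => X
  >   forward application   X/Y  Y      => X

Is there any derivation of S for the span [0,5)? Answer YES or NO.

YES

[0,5] S   >
  [0,1] "liked" : S/NP
  [1,5] NP   <
    [1,4] S   <
      [1,3] N   <
        [1,2] "read" : S\NP
        [2,3] "which" : N\(S\NP)
      [3,4] "heard" : S\N
    [4,5] "with" : NP\S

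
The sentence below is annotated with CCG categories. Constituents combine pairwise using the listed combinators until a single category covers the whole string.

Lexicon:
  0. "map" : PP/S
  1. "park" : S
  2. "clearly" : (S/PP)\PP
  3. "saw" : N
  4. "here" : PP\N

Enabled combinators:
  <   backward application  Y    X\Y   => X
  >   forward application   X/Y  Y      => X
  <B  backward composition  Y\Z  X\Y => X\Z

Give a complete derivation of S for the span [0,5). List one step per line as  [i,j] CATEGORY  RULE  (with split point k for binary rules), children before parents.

[0,1] PP/S  lex  "map"
[1,2] S  lex  "park"
[0,2] PP  >  k=1
[2,3] (S/PP)\PP  lex  "clearly"
[0,3] S/PP  <  k=2
[3,4] N  lex  "saw"
[4,5] PP\N  lex  "here"
[3,5] PP  <  k=4
[0,5] S  >  k=3

[0,5] S   >
  [0,3] S/PP   <
    [0,2] PP   >
      [0,1] "map" : PP/S
      [1,2] "park" : S
    [2,3] "clearly" : (S/PP)\PP
  [3,5] PP   <
    [3,4] "saw" : N
    [4,5] "here" : PP\N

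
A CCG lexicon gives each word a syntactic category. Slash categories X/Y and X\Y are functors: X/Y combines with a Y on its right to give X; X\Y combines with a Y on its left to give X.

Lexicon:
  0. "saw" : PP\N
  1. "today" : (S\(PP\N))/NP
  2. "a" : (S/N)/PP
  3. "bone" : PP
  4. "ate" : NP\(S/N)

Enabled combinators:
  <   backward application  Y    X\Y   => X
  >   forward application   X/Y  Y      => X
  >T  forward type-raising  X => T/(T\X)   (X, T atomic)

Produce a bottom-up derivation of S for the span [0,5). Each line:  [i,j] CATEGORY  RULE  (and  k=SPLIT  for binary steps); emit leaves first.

[0,5] S   <
  [0,1] "saw" : PP\N
  [1,5] S\(PP\N)   >
    [1,2] "today" : (S\(PP\N))/NP
    [2,5] NP   <
      [2,4] S/N   >
        [2,3] "a" : (S/N)/PP
        [3,4] "bone" : PP
      [4,5] "ate" : NP\(S/N)

[0,1] PP\N  lex  "saw"
[1,2] (S\(PP\N))/NP  lex  "today"
[2,3] (S/N)/PP  lex  "a"
[3,4] PP  lex  "bone"
[2,4] S/N  >  k=3
[4,5] NP\(S/N)  lex  "ate"
[2,5] NP  <  k=4
[1,5] S\(PP\N)  >  k=2
[0,5] S  <  k=1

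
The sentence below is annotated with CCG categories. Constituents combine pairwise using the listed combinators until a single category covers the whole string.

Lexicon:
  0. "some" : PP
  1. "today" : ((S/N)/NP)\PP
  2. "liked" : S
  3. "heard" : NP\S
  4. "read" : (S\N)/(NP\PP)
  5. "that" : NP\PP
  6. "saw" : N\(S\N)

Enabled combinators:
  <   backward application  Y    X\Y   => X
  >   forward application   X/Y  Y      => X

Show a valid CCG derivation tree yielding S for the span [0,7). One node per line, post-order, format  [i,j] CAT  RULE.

[0,7] S   >
  [0,4] S/N   >
    [0,2] (S/N)/NP   <
      [0,1] "some" : PP
      [1,2] "today" : ((S/N)/NP)\PP
    [2,4] NP   <
      [2,3] "liked" : S
      [3,4] "heard" : NP\S
  [4,7] N   <
    [4,6] S\N   >
      [4,5] "read" : (S\N)/(NP\PP)
      [5,6] "that" : NP\PP
    [6,7] "saw" : N\(S\N)

[0,1] PP  lex  "some"
[1,2] ((S/N)/NP)\PP  lex  "today"
[0,2] (S/N)/NP  <  k=1
[2,3] S  lex  "liked"
[3,4] NP\S  lex  "heard"
[2,4] NP  <  k=3
[0,4] S/N  >  k=2
[4,5] (S\N)/(NP\PP)  lex  "read"
[5,6] NP\PP  lex  "that"
[4,6] S\N  >  k=5
[6,7] N\(S\N)  lex  "saw"
[4,7] N  <  k=6
[0,7] S  >  k=4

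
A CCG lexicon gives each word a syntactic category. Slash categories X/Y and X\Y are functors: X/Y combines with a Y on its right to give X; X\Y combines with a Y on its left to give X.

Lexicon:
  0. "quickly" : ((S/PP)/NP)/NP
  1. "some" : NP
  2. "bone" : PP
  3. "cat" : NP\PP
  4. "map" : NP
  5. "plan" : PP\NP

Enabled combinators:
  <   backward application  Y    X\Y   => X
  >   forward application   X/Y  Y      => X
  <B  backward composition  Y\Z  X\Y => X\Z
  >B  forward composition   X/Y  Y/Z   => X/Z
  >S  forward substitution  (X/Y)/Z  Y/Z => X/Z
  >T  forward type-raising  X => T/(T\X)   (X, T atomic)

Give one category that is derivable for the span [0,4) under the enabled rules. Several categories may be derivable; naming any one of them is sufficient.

S/PP

[0,6] S   >
  [0,4] S/PP   >
    [0,2] (S/PP)/NP   >
      [0,1] "quickly" : ((S/PP)/NP)/NP
      [1,2] "some" : NP
    [2,4] NP   >
      [2,3] NP/(NP\PP)   >T
        [2,3] "bone" : PP
      [3,4] "cat" : NP\PP
  [4,6] PP   >
    [4,5] PP/(PP\NP)   >T
      [4,5] "map" : NP
    [5,6] "plan" : PP\NP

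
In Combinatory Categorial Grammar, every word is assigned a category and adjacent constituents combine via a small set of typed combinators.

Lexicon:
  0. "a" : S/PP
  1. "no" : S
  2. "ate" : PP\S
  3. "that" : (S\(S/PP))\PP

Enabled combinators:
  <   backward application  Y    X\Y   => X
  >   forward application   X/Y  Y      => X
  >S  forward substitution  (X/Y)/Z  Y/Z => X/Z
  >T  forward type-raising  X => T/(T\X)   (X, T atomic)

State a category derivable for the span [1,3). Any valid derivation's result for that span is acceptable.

PP

[0,4] S   <
  [0,1] "a" : S/PP
  [1,4] S\(S/PP)   <
    [1,3] PP   >
      [1,2] PP/(PP\S)   >T
        [1,2] "no" : S
      [2,3] "ate" : PP\S
    [3,4] "that" : (S\(S/PP))\PP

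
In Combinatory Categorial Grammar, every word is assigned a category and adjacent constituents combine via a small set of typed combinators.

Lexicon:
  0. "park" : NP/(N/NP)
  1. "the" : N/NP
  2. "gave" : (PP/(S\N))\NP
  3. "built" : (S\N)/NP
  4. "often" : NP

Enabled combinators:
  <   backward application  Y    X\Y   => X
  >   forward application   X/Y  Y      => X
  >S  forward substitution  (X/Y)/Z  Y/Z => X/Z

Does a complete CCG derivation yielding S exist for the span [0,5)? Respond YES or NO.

NP/(N/NP) N/NP (PP/(S\N))\NP (S\N)/NP NP
CKY chart[0,5] = {PP}; S ∉ chart

NO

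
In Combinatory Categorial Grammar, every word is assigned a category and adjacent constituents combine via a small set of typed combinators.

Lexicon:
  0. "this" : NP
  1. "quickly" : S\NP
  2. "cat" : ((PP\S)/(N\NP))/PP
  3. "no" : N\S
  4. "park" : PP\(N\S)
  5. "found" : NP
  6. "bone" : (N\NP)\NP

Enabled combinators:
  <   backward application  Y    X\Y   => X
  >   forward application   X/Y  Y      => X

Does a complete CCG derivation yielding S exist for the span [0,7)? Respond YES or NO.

NO

NP S\NP ((PP\S)/(N\NP))/PP N\S PP\(N\S) NP (N\NP)\NP
CKY chart[0,7] = {PP}; S ∉ chart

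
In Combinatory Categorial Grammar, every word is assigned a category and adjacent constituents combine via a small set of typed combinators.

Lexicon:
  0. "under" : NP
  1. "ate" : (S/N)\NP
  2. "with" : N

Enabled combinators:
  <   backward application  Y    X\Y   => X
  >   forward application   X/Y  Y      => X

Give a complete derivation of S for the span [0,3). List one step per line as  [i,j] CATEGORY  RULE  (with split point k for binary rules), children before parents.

[0,1] NP  lex  "under"
[1,2] (S/N)\NP  lex  "ate"
[0,2] S/N  <  k=1
[2,3] N  lex  "with"
[0,3] S  >  k=2

[0,3] S   >
  [0,2] S/N   <
    [0,1] "under" : NP
    [1,2] "ate" : (S/N)\NP
  [2,3] "with" : N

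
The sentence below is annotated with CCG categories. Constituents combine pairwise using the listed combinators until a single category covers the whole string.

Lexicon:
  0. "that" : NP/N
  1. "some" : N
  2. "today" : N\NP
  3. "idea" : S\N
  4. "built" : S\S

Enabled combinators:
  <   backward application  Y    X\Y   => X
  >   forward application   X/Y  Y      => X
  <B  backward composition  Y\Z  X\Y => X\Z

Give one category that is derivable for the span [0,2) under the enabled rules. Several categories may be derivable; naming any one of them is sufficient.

[0,5] S   <
  [0,3] N   <
    [0,2] NP   >
      [0,1] "that" : NP/N
      [1,2] "some" : N
    [2,3] "today" : N\NP
  [3,5] S\N   <B
    [3,4] "idea" : S\N
    [4,5] "built" : S\S

NP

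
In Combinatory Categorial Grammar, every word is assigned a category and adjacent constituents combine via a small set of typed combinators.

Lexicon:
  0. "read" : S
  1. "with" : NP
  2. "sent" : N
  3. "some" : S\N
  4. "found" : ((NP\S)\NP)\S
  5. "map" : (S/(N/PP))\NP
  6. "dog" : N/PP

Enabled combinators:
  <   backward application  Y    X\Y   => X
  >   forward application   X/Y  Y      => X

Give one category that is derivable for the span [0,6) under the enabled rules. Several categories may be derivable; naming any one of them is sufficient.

[0,7] S   >
  [0,6] S/(N/PP)   <
    [0,5] NP   <
      [0,1] "read" : S
      [1,5] NP\S   <
        [1,2] "with" : NP
        [2,5] (NP\S)\NP   <
          [2,4] S   <
            [2,3] "sent" : N
            [3,4] "some" : S\N
          [4,5] "found" : ((NP\S)\NP)\S
    [5,6] "map" : (S/(N/PP))\NP
  [6,7] "dog" : N/PP

S/(N/PP)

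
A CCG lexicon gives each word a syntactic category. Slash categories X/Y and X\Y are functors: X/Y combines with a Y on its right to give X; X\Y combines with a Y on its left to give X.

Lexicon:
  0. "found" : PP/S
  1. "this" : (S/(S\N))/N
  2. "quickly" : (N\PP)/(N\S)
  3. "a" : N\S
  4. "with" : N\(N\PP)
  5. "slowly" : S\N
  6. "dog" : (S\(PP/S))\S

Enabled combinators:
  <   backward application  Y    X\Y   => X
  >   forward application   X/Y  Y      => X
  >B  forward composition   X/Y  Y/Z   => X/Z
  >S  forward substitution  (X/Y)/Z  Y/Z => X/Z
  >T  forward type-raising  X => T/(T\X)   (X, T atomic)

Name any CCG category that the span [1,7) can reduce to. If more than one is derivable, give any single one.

S\(PP/S)

[0,7] S   <
  [0,1] "found" : PP/S
  [1,7] S\(PP/S)   <
    [1,6] S   >
      [1,5] S/(S\N)   >
        [1,2] "this" : (S/(S\N))/N
        [2,5] N   <
          [2,4] N\PP   >
            [2,3] "quickly" : (N\PP)/(N\S)
            [3,4] "a" : N\S
          [4,5] "with" : N\(N\PP)
      [5,6] "slowly" : S\N
    [6,7] "dog" : (S\(PP/S))\S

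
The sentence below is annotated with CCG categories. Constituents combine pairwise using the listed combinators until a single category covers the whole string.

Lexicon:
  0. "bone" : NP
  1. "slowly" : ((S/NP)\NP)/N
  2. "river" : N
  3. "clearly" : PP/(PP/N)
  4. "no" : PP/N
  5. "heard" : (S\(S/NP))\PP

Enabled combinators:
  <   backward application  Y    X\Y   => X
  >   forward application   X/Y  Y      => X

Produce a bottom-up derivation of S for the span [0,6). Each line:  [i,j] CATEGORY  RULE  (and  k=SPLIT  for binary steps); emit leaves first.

[0,6] S   <
  [0,3] S/NP   <
    [0,1] "bone" : NP
    [1,3] (S/NP)\NP   >
      [1,2] "slowly" : ((S/NP)\NP)/N
      [2,3] "river" : N
  [3,6] S\(S/NP)   <
    [3,5] PP   >
      [3,4] "clearly" : PP/(PP/N)
      [4,5] "no" : PP/N
    [5,6] "heard" : (S\(S/NP))\PP

[0,1] NP  lex  "bone"
[1,2] ((S/NP)\NP)/N  lex  "slowly"
[2,3] N  lex  "river"
[1,3] (S/NP)\NP  >  k=2
[0,3] S/NP  <  k=1
[3,4] PP/(PP/N)  lex  "clearly"
[4,5] PP/N  lex  "no"
[3,5] PP  >  k=4
[5,6] (S\(S/NP))\PP  lex  "heard"
[3,6] S\(S/NP)  <  k=5
[0,6] S  <  k=3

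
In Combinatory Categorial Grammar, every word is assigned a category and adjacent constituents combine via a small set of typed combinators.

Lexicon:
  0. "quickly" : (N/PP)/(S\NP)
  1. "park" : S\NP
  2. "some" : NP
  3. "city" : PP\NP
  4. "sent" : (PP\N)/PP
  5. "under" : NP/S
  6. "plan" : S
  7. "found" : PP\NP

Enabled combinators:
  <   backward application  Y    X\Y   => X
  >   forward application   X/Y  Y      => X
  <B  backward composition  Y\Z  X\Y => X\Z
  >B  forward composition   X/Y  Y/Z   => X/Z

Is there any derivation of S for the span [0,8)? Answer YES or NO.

(N/PP)/(S\NP) S\NP NP PP\NP (PP\N)/PP NP/S S PP\NP
CKY chart[0,8] = {PP}; S ∉ chart

NO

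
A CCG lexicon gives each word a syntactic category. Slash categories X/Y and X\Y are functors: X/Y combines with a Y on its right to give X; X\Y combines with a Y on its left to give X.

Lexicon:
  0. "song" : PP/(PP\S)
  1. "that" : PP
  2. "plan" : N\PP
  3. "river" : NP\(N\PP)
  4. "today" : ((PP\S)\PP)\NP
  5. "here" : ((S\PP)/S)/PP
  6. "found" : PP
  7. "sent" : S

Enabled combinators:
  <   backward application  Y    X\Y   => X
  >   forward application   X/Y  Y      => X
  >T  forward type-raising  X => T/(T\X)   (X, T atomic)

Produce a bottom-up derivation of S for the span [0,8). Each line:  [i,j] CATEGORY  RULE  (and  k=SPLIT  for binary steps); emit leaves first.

[0,8] S   <
  [0,5] PP   >
    [0,1] "song" : PP/(PP\S)
    [1,5] PP\S   <
      [1,2] "that" : PP
      [2,5] (PP\S)\PP   <
        [2,4] NP   <
          [2,3] "plan" : N\PP
          [3,4] "river" : NP\(N\PP)
        [4,5] "today" : ((PP\S)\PP)\NP
  [5,8] S\PP   >
    [5,7] (S\PP)/S   >
      [5,6] "here" : ((S\PP)/S)/PP
      [6,7] "found" : PP
    [7,8] "sent" : S

[0,1] PP/(PP\S)  lex  "song"
[1,2] PP  lex  "that"
[2,3] N\PP  lex  "plan"
[3,4] NP\(N\PP)  lex  "river"
[2,4] NP  <  k=3
[4,5] ((PP\S)\PP)\NP  lex  "today"
[2,5] (PP\S)\PP  <  k=4
[1,5] PP\S  <  k=2
[0,5] PP  >  k=1
[5,6] ((S\PP)/S)/PP  lex  "here"
[6,7] PP  lex  "found"
[5,7] (S\PP)/S  >  k=6
[7,8] S  lex  "sent"
[5,8] S\PP  >  k=7
[0,8] S  <  k=5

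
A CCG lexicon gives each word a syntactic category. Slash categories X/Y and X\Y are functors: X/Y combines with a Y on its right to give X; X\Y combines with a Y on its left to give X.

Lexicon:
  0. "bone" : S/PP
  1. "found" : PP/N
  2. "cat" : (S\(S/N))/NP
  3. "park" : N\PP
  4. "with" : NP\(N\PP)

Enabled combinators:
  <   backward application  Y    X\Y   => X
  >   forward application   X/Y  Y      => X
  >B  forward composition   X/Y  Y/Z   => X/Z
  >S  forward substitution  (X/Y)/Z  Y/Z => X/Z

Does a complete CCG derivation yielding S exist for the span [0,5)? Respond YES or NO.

[0,5] S   <
  [0,2] S/N   >B
    [0,1] "bone" : S/PP
    [1,2] "found" : PP/N
  [2,5] S\(S/N)   >
    [2,3] "cat" : (S\(S/N))/NP
    [3,5] NP   <
      [3,4] "park" : N\PP
      [4,5] "with" : NP\(N\PP)

YES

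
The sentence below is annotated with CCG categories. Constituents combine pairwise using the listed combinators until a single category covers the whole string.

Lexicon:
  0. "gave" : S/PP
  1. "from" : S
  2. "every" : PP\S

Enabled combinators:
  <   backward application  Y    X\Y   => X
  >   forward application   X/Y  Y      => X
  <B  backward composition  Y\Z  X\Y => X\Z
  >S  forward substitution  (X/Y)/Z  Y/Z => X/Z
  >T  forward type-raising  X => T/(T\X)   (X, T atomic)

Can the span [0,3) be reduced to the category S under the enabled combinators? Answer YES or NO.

[0,3] S   >
  [0,1] "gave" : S/PP
  [1,3] PP   >
    [1,2] PP/(PP\S)   >T
      [1,2] "from" : S
    [2,3] "every" : PP\S

YES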